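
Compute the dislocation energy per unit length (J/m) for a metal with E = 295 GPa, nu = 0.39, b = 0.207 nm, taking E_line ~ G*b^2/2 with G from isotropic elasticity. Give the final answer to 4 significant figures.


Step 1: G = E / (2*(1+nu))
G = 295 / (2*(1+0.39)) = 106.115 GPa = 1.06115e+11 Pa
Step 2: E_line = G*b^2/2
b = 0.207 nm = 2.07e-10 m
E_line = 0.5 * 1.06115e+11 * (2.07e-10)^2 = 2.273e-09 J/m


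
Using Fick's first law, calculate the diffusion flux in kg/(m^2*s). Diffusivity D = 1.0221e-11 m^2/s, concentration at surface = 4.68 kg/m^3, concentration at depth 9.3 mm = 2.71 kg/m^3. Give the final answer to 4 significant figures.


J = -D * (dC/dx) = D * (C1 - C2) / dx
J = 1.0221e-11 * (4.68 - 2.71) / 9.3e-03
J = 2.165e-09 kg/(m^2*s)


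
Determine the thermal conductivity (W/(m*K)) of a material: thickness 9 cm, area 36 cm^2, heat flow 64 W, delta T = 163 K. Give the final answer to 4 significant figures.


k = Q*L / (A*dT)
L = 0.09 m, A = 3.6e-03 m^2
k = 64 * 0.09 / (3.6e-03 * 163)
k = 9.816 W/(m*K)


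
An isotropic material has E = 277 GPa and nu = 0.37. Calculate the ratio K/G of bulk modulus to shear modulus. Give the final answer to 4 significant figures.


G = E / (2*(1+nu))
G = 277 / (2*(1+0.37)) = 101.095 GPa
K = E / (3*(1-2*nu))
K = 277 / (3*(1-2*0.37)) = 355.128 GPa
K/G = 355.128 / 101.095 = 3.513


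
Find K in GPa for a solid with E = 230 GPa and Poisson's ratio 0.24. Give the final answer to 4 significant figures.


K = E / (3*(1-2*nu))
K = 230 / (3*(1-2*0.24))
K = 147.4 GPa


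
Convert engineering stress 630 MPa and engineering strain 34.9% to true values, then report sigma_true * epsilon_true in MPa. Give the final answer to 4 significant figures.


sigma_true = sigma_eng * (1 + epsilon_eng)
sigma_true = 630 * (1 + 0.349) = 849.87 MPa
epsilon_true = ln(1 + epsilon_eng)
epsilon_true = ln(1 + 0.349) = 0.299364
sigma_true * epsilon_true = 849.87 * 0.299364 = 254.4 MPa


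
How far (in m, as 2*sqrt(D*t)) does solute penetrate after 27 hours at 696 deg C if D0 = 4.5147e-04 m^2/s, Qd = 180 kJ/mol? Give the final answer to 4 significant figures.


Step 1: D = D0 * exp(-Qd/(R*T))
T = 969.15 K
D = 4.5147e-04 * exp(-180e3 / (8.314 * 969.15)) = 8.96915e-14 m^2/s
Step 2: L = 2*sqrt(D*t)
t = 27 h = 97200 s
L = 2*sqrt(8.96915e-14 * 97200) = 1.867e-04 m


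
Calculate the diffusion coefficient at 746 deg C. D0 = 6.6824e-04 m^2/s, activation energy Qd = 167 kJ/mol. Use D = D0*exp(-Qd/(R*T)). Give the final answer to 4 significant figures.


D = D0 * exp(-Qd / (R*T))
T = 1019.15 K
D = 6.6824e-04 * exp(-167e3 / (8.314 * 1019.15))
D = 1.842e-12 m^2/s


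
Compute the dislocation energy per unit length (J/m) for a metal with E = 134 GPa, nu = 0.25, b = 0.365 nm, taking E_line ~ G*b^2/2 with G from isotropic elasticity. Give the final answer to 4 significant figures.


Step 1: G = E / (2*(1+nu))
G = 134 / (2*(1+0.25)) = 53.6 GPa = 5.36e+10 Pa
Step 2: E_line = G*b^2/2
b = 0.365 nm = 3.65e-10 m
E_line = 0.5 * 5.36e+10 * (3.65e-10)^2 = 3.57e-09 J/m


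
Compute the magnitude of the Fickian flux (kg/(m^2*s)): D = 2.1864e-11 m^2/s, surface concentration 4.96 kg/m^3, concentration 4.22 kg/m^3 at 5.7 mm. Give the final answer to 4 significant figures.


J = -D * (dC/dx) = D * (C1 - C2) / dx
J = 2.1864e-11 * (4.96 - 4.22) / 5.7e-03
J = 2.838e-09 kg/(m^2*s)


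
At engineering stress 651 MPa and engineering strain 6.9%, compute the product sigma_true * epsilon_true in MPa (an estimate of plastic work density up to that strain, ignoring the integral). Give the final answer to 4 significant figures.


sigma_true = sigma_eng * (1 + epsilon_eng)
sigma_true = 651 * (1 + 0.069) = 695.919 MPa
epsilon_true = ln(1 + epsilon_eng)
epsilon_true = ln(1 + 0.069) = 0.0667236
sigma_true * epsilon_true = 695.919 * 0.0667236 = 46.43 MPa


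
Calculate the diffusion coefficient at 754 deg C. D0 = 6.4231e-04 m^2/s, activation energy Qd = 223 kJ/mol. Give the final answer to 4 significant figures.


D = D0 * exp(-Qd / (R*T))
T = 1027.15 K
D = 6.4231e-04 * exp(-223e3 / (8.314 * 1027.15))
D = 2.93e-15 m^2/s


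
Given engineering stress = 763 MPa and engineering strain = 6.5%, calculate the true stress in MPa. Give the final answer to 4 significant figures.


sigma_true = sigma_eng * (1 + epsilon_eng)
sigma_true = 763 * (1 + 0.065)
sigma_true = 812.6 MPa


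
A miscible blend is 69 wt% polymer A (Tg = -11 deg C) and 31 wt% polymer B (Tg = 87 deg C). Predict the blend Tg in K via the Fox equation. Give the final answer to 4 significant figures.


1/Tg = w1/Tg1 + w2/Tg2 (in Kelvin)
Tg1 = 262.15 K, Tg2 = 360.15 K
1/Tg = 0.69/262.15 + 0.31/360.15
Tg = 286.3 K


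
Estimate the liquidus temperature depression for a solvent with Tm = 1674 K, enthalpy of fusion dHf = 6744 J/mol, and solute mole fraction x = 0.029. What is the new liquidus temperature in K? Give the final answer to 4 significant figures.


dT = R*Tm^2*x / dHf
dT = 8.314 * 1674^2 * 0.029 / 6744
dT = 100.185 K
T_new = 1674 - 100.185 = 1574 K


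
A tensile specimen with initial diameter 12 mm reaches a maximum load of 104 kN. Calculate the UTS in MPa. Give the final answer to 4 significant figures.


A0 = pi*(d/2)^2 = pi*(12/2)^2 = 113.097 mm^2
UTS = F_max / A0 = 104*1000 / 113.097
UTS = 919.6 MPa


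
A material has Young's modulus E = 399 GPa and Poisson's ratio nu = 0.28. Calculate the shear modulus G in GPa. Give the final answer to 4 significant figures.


G = E / (2*(1+nu))
G = 399 / (2*(1+0.28))
G = 155.9 GPa


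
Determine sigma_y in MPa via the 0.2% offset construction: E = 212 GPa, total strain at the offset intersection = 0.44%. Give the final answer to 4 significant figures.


Offset strain = 0.002
Elastic strain at yield = total_strain - offset = 4.4e-03 - 0.002 = 2.4e-03
sigma_y = E * elastic_strain = 212000 * 2.4e-03
sigma_y = 508.8 MPa


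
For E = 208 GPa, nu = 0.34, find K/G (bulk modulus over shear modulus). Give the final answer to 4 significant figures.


G = E / (2*(1+nu))
G = 208 / (2*(1+0.34)) = 77.6119 GPa
K = E / (3*(1-2*nu))
K = 208 / (3*(1-2*0.34)) = 216.667 GPa
K/G = 216.667 / 77.6119 = 2.792


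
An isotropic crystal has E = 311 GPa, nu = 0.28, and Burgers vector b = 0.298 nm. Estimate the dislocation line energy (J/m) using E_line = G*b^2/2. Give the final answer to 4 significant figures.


Step 1: G = E / (2*(1+nu))
G = 311 / (2*(1+0.28)) = 121.484 GPa = 1.21484e+11 Pa
Step 2: E_line = G*b^2/2
b = 0.298 nm = 2.98e-10 m
E_line = 0.5 * 1.21484e+11 * (2.98e-10)^2 = 5.394e-09 J/m


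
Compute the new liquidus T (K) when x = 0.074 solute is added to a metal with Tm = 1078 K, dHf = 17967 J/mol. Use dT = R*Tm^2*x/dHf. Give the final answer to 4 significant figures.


dT = R*Tm^2*x / dHf
dT = 8.314 * 1078^2 * 0.074 / 17967
dT = 39.7927 K
T_new = 1078 - 39.7927 = 1038 K


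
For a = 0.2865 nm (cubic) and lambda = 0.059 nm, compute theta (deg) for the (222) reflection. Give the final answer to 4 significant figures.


d = a / sqrt(h^2+k^2+l^2)
d = 0.2865 / sqrt(12) = 0.0827054 nm
lambda = 2*d*sin(theta)  =>  sin(theta) = lambda / (2*d)
sin(theta) = 0.059 / (2 * 0.0827054) = 0.356688
theta = 20.9 deg


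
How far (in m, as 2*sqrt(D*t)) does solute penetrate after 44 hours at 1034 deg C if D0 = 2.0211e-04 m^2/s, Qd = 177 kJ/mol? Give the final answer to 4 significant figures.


Step 1: D = D0 * exp(-Qd/(R*T))
T = 1307.15 K
D = 2.0211e-04 * exp(-177e3 / (8.314 * 1307.15)) = 1.70721e-11 m^2/s
Step 2: L = 2*sqrt(D*t)
t = 44 h = 158400 s
L = 2*sqrt(1.70721e-11 * 158400) = 3.289e-03 m


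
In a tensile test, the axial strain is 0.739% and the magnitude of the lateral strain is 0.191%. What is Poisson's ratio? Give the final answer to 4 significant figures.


nu = -epsilon_lat / epsilon_axial
Lateral strain is contraction (negative), so using magnitudes:
nu = 0.191 / 0.739
nu = 0.2585


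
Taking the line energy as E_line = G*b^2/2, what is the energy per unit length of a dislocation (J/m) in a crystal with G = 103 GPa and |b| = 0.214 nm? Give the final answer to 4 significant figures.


E = G*b^2/2
b = 0.214 nm = 2.14e-10 m
G = 103 GPa = 1.03e+11 Pa
E = 0.5 * 1.03e+11 * (2.14e-10)^2
E = 2.358e-09 J/m


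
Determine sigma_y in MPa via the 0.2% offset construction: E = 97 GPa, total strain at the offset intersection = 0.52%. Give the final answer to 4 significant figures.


Offset strain = 0.002
Elastic strain at yield = total_strain - offset = 5.2e-03 - 0.002 = 3.2e-03
sigma_y = E * elastic_strain = 97000 * 3.2e-03
sigma_y = 310.4 MPa


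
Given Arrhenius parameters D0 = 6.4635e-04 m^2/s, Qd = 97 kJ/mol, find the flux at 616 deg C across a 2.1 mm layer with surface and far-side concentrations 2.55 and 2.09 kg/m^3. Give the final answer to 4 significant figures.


Step 1: D = D0 * exp(-Qd/(R*T))
T = 616 + 273.15 = 889.15 K
D = 6.4635e-04 * exp(-97e3 / (8.314 * 889.15)) = 1.29369e-09 m^2/s
Step 2: J = D * (C1 - C2) / dx
J = 1.29369e-09 * (2.55 - 2.09) / 2.1e-03
J = 2.834e-07 kg/(m^2*s)


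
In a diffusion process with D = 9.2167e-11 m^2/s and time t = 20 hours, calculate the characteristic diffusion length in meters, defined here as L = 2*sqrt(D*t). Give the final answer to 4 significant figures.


t = 20 hr = 72000 s
Diffusion length = 2*sqrt(D*t)
= 2*sqrt(9.2167e-11 * 72000)
= 5.152e-03 m


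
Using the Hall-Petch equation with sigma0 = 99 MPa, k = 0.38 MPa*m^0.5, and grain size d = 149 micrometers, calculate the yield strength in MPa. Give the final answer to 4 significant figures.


sigma_y = sigma0 + k / sqrt(d)
d = 149 um = 1.49e-04 m
sigma_y = 99 + 0.38 / sqrt(1.49e-04)
sigma_y = 130.1 MPa


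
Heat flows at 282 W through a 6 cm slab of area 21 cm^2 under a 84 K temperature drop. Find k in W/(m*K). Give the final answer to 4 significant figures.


k = Q*L / (A*dT)
L = 0.06 m, A = 2.1e-03 m^2
k = 282 * 0.06 / (2.1e-03 * 84)
k = 95.92 W/(m*K)


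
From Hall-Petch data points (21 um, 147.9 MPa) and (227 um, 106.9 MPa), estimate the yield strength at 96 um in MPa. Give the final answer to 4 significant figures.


sigma_y = sigma0 + k / sqrt(d)
1/sqrt(d1) = 1/sqrt(2.1e-05) = 218.218;  1/sqrt(d2) = 66.3723
k = (sigma1 - sigma2) / (1/sqrt(d1) - 1/sqrt(d2)) = (147.9 - 106.9) / (218.218 - 66.3723) = 0.270011 MPa*m^0.5
sigma0 = sigma1 - k/sqrt(d1) = 147.9 - 0.270011*218.218 = 88.9787 MPa
sigma_y(d3) = 88.9787 + 0.270011 / sqrt(9.6e-05) = 116.5 MPa


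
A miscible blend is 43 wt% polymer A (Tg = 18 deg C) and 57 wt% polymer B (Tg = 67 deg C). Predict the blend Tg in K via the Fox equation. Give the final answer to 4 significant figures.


1/Tg = w1/Tg1 + w2/Tg2 (in Kelvin)
Tg1 = 291.15 K, Tg2 = 340.15 K
1/Tg = 0.43/291.15 + 0.57/340.15
Tg = 317.2 K


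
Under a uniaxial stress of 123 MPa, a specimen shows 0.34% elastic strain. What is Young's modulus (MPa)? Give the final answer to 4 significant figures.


E = sigma / epsilon
epsilon = 0.34% = 3.4e-03
E = 123 / 3.4e-03
E = 36180 MPa


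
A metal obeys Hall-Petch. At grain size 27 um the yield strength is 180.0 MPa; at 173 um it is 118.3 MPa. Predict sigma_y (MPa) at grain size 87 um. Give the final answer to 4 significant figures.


sigma_y = sigma0 + k / sqrt(d)
1/sqrt(d1) = 1/sqrt(2.7e-05) = 192.45;  1/sqrt(d2) = 76.0286
k = (sigma1 - sigma2) / (1/sqrt(d1) - 1/sqrt(d2)) = (180.0 - 118.3) / (192.45 - 76.0286) = 0.529971 MPa*m^0.5
sigma0 = sigma1 - k/sqrt(d1) = 180.0 - 0.529971*192.45 = 78.0071 MPa
sigma_y(d3) = 78.0071 + 0.529971 / sqrt(8.7e-05) = 134.8 MPa


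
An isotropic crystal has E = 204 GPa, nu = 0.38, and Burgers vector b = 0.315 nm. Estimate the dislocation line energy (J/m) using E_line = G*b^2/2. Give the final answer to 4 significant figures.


Step 1: G = E / (2*(1+nu))
G = 204 / (2*(1+0.38)) = 73.913 GPa = 7.3913e+10 Pa
Step 2: E_line = G*b^2/2
b = 0.315 nm = 3.15e-10 m
E_line = 0.5 * 7.3913e+10 * (3.15e-10)^2 = 3.667e-09 J/m


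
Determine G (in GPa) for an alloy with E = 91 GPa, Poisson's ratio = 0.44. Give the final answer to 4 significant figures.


G = E / (2*(1+nu))
G = 91 / (2*(1+0.44))
G = 31.6 GPa


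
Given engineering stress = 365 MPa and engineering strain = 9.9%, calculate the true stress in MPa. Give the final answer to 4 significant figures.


sigma_true = sigma_eng * (1 + epsilon_eng)
sigma_true = 365 * (1 + 0.099)
sigma_true = 401.1 MPa


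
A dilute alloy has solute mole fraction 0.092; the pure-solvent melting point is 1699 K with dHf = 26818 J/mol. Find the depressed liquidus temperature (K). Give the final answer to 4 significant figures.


dT = R*Tm^2*x / dHf
dT = 8.314 * 1699^2 * 0.092 / 26818
dT = 82.33 K
T_new = 1699 - 82.33 = 1617 K


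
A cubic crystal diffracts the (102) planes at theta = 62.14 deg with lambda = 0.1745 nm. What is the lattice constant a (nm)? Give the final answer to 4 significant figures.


d = lambda / (2*sin(theta))
d = 0.1745 / (2*sin(62.14 deg))
d = 0.0986888 nm
a = d * sqrt(h^2+k^2+l^2) = 0.0986888 * sqrt(5)
a = 0.2207 nm


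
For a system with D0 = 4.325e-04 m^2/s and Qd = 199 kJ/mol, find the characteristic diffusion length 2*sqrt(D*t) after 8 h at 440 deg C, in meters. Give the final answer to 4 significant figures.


Step 1: D = D0 * exp(-Qd/(R*T))
T = 713.15 K
D = 4.325e-04 * exp(-199e3 / (8.314 * 713.15)) = 1.1474e-18 m^2/s
Step 2: L = 2*sqrt(D*t)
t = 8 h = 28800 s
L = 2*sqrt(1.1474e-18 * 28800) = 3.636e-07 m


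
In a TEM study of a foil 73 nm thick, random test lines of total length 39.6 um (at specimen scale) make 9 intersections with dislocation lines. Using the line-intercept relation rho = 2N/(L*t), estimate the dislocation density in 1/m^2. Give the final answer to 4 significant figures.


rho = 2N / (L * t)
L = 39.6 um = 3.96e-05 m, t = 73 nm = 7.3e-08 m
rho = 2 * 9 / (3.96e-05 * 7.3e-08)
rho = 6.227e+12 1/m^2


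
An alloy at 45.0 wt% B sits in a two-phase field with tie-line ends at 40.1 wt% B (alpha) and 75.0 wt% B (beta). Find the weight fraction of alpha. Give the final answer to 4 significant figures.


f_alpha = (C_beta - C0) / (C_beta - C_alpha)
f_alpha = (75.0 - 45.0) / (75.0 - 40.1)
f_alpha = 0.8596


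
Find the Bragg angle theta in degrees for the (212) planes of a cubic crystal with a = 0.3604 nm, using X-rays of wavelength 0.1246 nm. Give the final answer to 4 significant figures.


d = a / sqrt(h^2+k^2+l^2)
d = 0.3604 / sqrt(9) = 0.120133 nm
lambda = 2*d*sin(theta)  =>  sin(theta) = lambda / (2*d)
sin(theta) = 0.1246 / (2 * 0.120133) = 0.51859
theta = 31.24 deg


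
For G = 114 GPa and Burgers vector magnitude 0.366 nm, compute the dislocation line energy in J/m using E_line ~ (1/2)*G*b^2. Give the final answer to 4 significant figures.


E = G*b^2/2
b = 0.366 nm = 3.66e-10 m
G = 114 GPa = 1.14e+11 Pa
E = 0.5 * 1.14e+11 * (3.66e-10)^2
E = 7.635e-09 J/m


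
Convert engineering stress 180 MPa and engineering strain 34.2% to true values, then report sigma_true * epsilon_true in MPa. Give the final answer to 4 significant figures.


sigma_true = sigma_eng * (1 + epsilon_eng)
sigma_true = 180 * (1 + 0.342) = 241.56 MPa
epsilon_true = ln(1 + epsilon_eng)
epsilon_true = ln(1 + 0.342) = 0.294161
sigma_true * epsilon_true = 241.56 * 0.294161 = 71.06 MPa


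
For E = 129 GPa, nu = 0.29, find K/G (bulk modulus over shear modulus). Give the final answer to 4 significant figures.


G = E / (2*(1+nu))
G = 129 / (2*(1+0.29)) = 50 GPa
K = E / (3*(1-2*nu))
K = 129 / (3*(1-2*0.29)) = 102.381 GPa
K/G = 102.381 / 50 = 2.048


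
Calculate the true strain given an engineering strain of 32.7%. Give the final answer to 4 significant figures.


epsilon_true = ln(1 + epsilon_eng)
epsilon_true = ln(1 + 0.327)
epsilon_true = 0.2829


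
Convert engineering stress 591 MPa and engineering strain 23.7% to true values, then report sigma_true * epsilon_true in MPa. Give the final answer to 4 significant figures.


sigma_true = sigma_eng * (1 + epsilon_eng)
sigma_true = 591 * (1 + 0.237) = 731.067 MPa
epsilon_true = ln(1 + epsilon_eng)
epsilon_true = ln(1 + 0.237) = 0.212689
sigma_true * epsilon_true = 731.067 * 0.212689 = 155.5 MPa


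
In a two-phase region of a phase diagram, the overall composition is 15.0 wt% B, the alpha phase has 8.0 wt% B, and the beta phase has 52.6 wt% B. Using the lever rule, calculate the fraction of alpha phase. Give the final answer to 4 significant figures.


f_alpha = (C_beta - C0) / (C_beta - C_alpha)
f_alpha = (52.6 - 15.0) / (52.6 - 8.0)
f_alpha = 0.843


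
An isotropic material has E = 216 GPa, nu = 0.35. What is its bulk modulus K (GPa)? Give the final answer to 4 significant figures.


K = E / (3*(1-2*nu))
K = 216 / (3*(1-2*0.35))
K = 240 GPa


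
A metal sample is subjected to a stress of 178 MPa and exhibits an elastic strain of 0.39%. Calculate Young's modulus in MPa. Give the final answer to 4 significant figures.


E = sigma / epsilon
epsilon = 0.39% = 3.9e-03
E = 178 / 3.9e-03
E = 45640 MPa


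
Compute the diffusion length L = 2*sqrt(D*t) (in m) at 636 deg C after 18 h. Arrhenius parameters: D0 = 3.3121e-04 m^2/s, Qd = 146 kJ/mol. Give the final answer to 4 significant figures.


Step 1: D = D0 * exp(-Qd/(R*T))
T = 909.15 K
D = 3.3121e-04 * exp(-146e3 / (8.314 * 909.15)) = 1.35351e-12 m^2/s
Step 2: L = 2*sqrt(D*t)
t = 18 h = 64800 s
L = 2*sqrt(1.35351e-12 * 64800) = 5.923e-04 m


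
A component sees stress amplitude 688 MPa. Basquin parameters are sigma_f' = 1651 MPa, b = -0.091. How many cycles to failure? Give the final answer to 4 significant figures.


sigma_a = sigma_f' * (2*Nf)^b
2*Nf = (sigma_a / sigma_f')^(1/b)
2*Nf = (688 / 1651)^(1/-0.091)
2*Nf = 15051.1
Nf = 7526 cycles


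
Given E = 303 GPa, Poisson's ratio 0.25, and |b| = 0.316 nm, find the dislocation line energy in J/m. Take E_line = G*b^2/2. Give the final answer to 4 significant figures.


Step 1: G = E / (2*(1+nu))
G = 303 / (2*(1+0.25)) = 121.2 GPa = 1.212e+11 Pa
Step 2: E_line = G*b^2/2
b = 0.316 nm = 3.16e-10 m
E_line = 0.5 * 1.212e+11 * (3.16e-10)^2 = 6.051e-09 J/m


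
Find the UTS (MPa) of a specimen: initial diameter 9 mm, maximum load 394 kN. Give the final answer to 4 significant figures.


A0 = pi*(d/2)^2 = pi*(9/2)^2 = 63.6173 mm^2
UTS = F_max / A0 = 394*1000 / 63.6173
UTS = 6193 MPa


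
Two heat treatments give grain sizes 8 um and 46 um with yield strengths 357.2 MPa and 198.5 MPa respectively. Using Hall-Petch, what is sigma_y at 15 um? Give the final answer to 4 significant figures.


sigma_y = sigma0 + k / sqrt(d)
1/sqrt(d1) = 1/sqrt(8e-06) = 353.553;  1/sqrt(d2) = 147.442
k = (sigma1 - sigma2) / (1/sqrt(d1) - 1/sqrt(d2)) = (357.2 - 198.5) / (353.553 - 147.442) = 0.769972 MPa*m^0.5
sigma0 = sigma1 - k/sqrt(d1) = 357.2 - 0.769972*353.553 = 84.9738 MPa
sigma_y(d3) = 84.9738 + 0.769972 / sqrt(1.5e-05) = 283.8 MPa


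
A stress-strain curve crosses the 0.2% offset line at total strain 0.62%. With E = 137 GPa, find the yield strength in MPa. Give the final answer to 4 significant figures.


Offset strain = 0.002
Elastic strain at yield = total_strain - offset = 6.2e-03 - 0.002 = 4.2e-03
sigma_y = E * elastic_strain = 137000 * 4.2e-03
sigma_y = 575.4 MPa


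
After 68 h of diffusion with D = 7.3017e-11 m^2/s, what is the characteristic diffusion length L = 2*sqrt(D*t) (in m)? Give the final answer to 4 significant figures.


t = 68 hr = 244800 s
Diffusion length = 2*sqrt(D*t)
= 2*sqrt(7.3017e-11 * 244800)
= 8.456e-03 m


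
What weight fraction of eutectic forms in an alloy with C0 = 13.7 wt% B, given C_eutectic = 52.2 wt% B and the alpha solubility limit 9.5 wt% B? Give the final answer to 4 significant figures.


f_primary = (C_e - C0) / (C_e - C_alpha_max)
f_primary = (52.2 - 13.7) / (52.2 - 9.5)
f_primary = 0.901639
f_eutectic = 1 - 0.901639 = 0.09836


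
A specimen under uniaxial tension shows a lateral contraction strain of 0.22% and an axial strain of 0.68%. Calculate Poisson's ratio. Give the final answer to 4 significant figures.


nu = -epsilon_lat / epsilon_axial
Lateral strain is contraction (negative), so using magnitudes:
nu = 0.22 / 0.68
nu = 0.3235


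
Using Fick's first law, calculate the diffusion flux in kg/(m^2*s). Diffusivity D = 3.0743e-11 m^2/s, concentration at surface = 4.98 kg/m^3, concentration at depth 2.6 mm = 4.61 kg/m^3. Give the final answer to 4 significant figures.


J = -D * (dC/dx) = D * (C1 - C2) / dx
J = 3.0743e-11 * (4.98 - 4.61) / 2.6e-03
J = 4.375e-09 kg/(m^2*s)


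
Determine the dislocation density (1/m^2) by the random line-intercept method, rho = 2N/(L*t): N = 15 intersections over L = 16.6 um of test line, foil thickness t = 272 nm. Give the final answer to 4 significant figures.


rho = 2N / (L * t)
L = 16.6 um = 1.66e-05 m, t = 272 nm = 2.72e-07 m
rho = 2 * 15 / (1.66e-05 * 2.72e-07)
rho = 6.644e+12 1/m^2


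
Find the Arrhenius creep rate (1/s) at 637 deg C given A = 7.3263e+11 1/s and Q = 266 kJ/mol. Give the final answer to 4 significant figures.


rate = A * exp(-Q / (R*T))
T = 637 + 273.15 = 910.15 K
rate = 7.3263e+11 * exp(-266e3 / (8.314 * 910.15))
rate = 3.965e-04 1/s


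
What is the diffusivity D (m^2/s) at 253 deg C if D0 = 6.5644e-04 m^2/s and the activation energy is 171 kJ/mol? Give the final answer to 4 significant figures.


D = D0 * exp(-Qd / (R*T))
T = 526.15 K
D = 6.5644e-04 * exp(-171e3 / (8.314 * 526.15))
D = 6.921e-21 m^2/s


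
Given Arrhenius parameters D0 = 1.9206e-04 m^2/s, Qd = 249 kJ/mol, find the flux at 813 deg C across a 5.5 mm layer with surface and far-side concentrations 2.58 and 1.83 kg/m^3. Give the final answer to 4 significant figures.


Step 1: D = D0 * exp(-Qd/(R*T))
T = 813 + 273.15 = 1086.15 K
D = 1.9206e-04 * exp(-249e3 / (8.314 * 1086.15)) = 2.03333e-16 m^2/s
Step 2: J = D * (C1 - C2) / dx
J = 2.03333e-16 * (2.58 - 1.83) / 5.5e-03
J = 2.773e-14 kg/(m^2*s)


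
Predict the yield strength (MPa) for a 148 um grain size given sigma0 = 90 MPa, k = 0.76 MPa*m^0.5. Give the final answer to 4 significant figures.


sigma_y = sigma0 + k / sqrt(d)
d = 148 um = 1.48e-04 m
sigma_y = 90 + 0.76 / sqrt(1.48e-04)
sigma_y = 152.5 MPa


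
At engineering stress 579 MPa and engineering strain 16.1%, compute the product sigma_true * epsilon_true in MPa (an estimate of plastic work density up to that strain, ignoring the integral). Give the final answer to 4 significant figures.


sigma_true = sigma_eng * (1 + epsilon_eng)
sigma_true = 579 * (1 + 0.161) = 672.219 MPa
epsilon_true = ln(1 + epsilon_eng)
epsilon_true = ln(1 + 0.161) = 0.149282
sigma_true * epsilon_true = 672.219 * 0.149282 = 100.3 MPa


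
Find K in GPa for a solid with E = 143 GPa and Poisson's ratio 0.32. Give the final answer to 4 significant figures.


K = E / (3*(1-2*nu))
K = 143 / (3*(1-2*0.32))
K = 132.4 GPa


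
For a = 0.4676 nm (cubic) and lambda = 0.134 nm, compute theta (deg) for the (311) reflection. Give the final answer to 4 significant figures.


d = a / sqrt(h^2+k^2+l^2)
d = 0.4676 / sqrt(11) = 0.140987 nm
lambda = 2*d*sin(theta)  =>  sin(theta) = lambda / (2*d)
sin(theta) = 0.134 / (2 * 0.140987) = 0.475222
theta = 28.37 deg


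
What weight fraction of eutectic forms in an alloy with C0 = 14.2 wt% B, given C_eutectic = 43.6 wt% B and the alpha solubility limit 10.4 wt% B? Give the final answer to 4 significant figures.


f_primary = (C_e - C0) / (C_e - C_alpha_max)
f_primary = (43.6 - 14.2) / (43.6 - 10.4)
f_primary = 0.885542
f_eutectic = 1 - 0.885542 = 0.1145


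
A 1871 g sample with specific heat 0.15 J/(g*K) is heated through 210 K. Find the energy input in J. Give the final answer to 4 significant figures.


Q = m * cp * dT
Q = 1871 * 0.15 * 210
Q = 58940 J


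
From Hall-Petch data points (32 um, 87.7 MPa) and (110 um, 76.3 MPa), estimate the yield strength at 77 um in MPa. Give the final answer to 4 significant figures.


sigma_y = sigma0 + k / sqrt(d)
1/sqrt(d1) = 1/sqrt(3.2e-05) = 176.777;  1/sqrt(d2) = 95.3463
k = (sigma1 - sigma2) / (1/sqrt(d1) - 1/sqrt(d2)) = (87.7 - 76.3) / (176.777 - 95.3463) = 0.139997 MPa*m^0.5
sigma0 = sigma1 - k/sqrt(d1) = 87.7 - 0.139997*176.777 = 62.9518 MPa
sigma_y(d3) = 62.9518 + 0.139997 / sqrt(7.7e-05) = 78.91 MPa


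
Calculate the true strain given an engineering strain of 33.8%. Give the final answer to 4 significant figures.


epsilon_true = ln(1 + epsilon_eng)
epsilon_true = ln(1 + 0.338)
epsilon_true = 0.2912


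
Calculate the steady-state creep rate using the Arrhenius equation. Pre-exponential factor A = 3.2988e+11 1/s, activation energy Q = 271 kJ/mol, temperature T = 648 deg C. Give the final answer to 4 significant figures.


rate = A * exp(-Q / (R*T))
T = 648 + 273.15 = 921.15 K
rate = 3.2988e+11 * exp(-271e3 / (8.314 * 921.15))
rate = 1.414e-04 1/s


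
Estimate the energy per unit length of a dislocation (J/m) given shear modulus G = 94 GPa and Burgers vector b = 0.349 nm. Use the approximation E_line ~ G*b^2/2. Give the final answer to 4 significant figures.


E = G*b^2/2
b = 0.349 nm = 3.49e-10 m
G = 94 GPa = 9.4e+10 Pa
E = 0.5 * 9.4e+10 * (3.49e-10)^2
E = 5.725e-09 J/m


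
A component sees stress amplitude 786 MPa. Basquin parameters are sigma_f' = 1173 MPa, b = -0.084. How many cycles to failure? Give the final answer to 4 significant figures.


sigma_a = sigma_f' * (2*Nf)^b
2*Nf = (sigma_a / sigma_f')^(1/b)
2*Nf = (786 / 1173)^(1/-0.084)
2*Nf = 117.475
Nf = 58.74 cycles


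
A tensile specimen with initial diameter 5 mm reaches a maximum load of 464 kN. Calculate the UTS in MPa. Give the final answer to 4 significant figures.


A0 = pi*(d/2)^2 = pi*(5/2)^2 = 19.635 mm^2
UTS = F_max / A0 = 464*1000 / 19.635
UTS = 23630 MPa


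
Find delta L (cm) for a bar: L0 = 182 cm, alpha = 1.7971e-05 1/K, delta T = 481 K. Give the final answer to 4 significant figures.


dL = L0 * alpha * dT
dL = 182 * 1.7971e-05 * 481
dL = 1.573 cm


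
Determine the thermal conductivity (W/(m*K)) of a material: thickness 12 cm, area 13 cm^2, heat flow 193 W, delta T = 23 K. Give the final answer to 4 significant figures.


k = Q*L / (A*dT)
L = 0.12 m, A = 1.3e-03 m^2
k = 193 * 0.12 / (1.3e-03 * 23)
k = 774.6 W/(m*K)


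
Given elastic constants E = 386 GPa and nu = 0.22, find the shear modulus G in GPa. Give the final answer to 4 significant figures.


G = E / (2*(1+nu))
G = 386 / (2*(1+0.22))
G = 158.2 GPa


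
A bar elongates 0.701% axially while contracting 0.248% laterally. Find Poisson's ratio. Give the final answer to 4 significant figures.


nu = -epsilon_lat / epsilon_axial
Lateral strain is contraction (negative), so using magnitudes:
nu = 0.248 / 0.701
nu = 0.3538


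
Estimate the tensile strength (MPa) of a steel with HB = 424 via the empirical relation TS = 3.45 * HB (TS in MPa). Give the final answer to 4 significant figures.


TS (MPa) = 3.45 * HB
TS = 3.45 * 424
TS = 1463 MPa


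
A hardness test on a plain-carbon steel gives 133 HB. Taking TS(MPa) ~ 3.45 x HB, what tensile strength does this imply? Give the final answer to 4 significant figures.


TS (MPa) = 3.45 * HB
TS = 3.45 * 133
TS = 458.9 MPa


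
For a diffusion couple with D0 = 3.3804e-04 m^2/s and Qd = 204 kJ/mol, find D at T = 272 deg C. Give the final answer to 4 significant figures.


D = D0 * exp(-Qd / (R*T))
T = 545.15 K
D = 3.3804e-04 * exp(-204e3 / (8.314 * 545.15))
D = 9.585e-24 m^2/s


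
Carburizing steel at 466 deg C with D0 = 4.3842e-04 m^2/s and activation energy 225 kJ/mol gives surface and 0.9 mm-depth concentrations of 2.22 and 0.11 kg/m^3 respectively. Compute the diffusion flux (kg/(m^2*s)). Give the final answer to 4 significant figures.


Step 1: D = D0 * exp(-Qd/(R*T))
T = 466 + 273.15 = 739.15 K
D = 4.3842e-04 * exp(-225e3 / (8.314 * 739.15)) = 5.50678e-20 m^2/s
Step 2: J = D * (C1 - C2) / dx
J = 5.50678e-20 * (2.22 - 0.11) / 9e-04
J = 1.291e-16 kg/(m^2*s)


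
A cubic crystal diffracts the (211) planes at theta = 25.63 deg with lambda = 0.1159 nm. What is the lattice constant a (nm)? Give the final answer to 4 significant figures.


d = lambda / (2*sin(theta))
d = 0.1159 / (2*sin(25.63 deg))
d = 0.133971 nm
a = d * sqrt(h^2+k^2+l^2) = 0.133971 * sqrt(6)
a = 0.3282 nm


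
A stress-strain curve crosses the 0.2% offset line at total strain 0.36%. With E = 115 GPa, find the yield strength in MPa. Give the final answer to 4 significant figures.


Offset strain = 0.002
Elastic strain at yield = total_strain - offset = 3.6e-03 - 0.002 = 1.6e-03
sigma_y = E * elastic_strain = 115000 * 1.6e-03
sigma_y = 184 MPa


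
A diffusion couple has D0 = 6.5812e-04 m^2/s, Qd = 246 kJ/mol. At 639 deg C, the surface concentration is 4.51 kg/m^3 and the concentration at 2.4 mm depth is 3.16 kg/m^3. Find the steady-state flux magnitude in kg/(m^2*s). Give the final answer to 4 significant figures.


Step 1: D = D0 * exp(-Qd/(R*T))
T = 639 + 273.15 = 912.15 K
D = 6.5812e-04 * exp(-246e3 / (8.314 * 912.15)) = 5.37658e-18 m^2/s
Step 2: J = D * (C1 - C2) / dx
J = 5.37658e-18 * (4.51 - 3.16) / 2.4e-03
J = 3.024e-15 kg/(m^2*s)


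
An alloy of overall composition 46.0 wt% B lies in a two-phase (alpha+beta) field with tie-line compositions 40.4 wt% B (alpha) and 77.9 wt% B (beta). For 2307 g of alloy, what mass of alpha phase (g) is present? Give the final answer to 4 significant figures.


f_alpha = (C_beta - C0) / (C_beta - C_alpha)
f_alpha = (77.9 - 46.0) / (77.9 - 40.4) = 0.850667
m_alpha = f_alpha * m_total = 0.850667 * 2307 = 1962 g


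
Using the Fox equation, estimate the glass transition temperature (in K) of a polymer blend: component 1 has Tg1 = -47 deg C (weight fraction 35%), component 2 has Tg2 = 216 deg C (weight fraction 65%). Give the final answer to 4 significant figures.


1/Tg = w1/Tg1 + w2/Tg2 (in Kelvin)
Tg1 = 226.15 K, Tg2 = 489.15 K
1/Tg = 0.35/226.15 + 0.65/489.15
Tg = 347.6 K


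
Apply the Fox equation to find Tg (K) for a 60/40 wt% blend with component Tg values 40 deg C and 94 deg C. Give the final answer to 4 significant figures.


1/Tg = w1/Tg1 + w2/Tg2 (in Kelvin)
Tg1 = 313.15 K, Tg2 = 367.15 K
1/Tg = 0.6/313.15 + 0.4/367.15
Tg = 332.7 K


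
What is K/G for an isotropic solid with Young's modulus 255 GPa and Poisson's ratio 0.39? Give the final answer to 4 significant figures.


G = E / (2*(1+nu))
G = 255 / (2*(1+0.39)) = 91.7266 GPa
K = E / (3*(1-2*nu))
K = 255 / (3*(1-2*0.39)) = 386.364 GPa
K/G = 386.364 / 91.7266 = 4.212


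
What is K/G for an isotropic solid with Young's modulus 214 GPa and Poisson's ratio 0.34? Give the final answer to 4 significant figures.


G = E / (2*(1+nu))
G = 214 / (2*(1+0.34)) = 79.8507 GPa
K = E / (3*(1-2*nu))
K = 214 / (3*(1-2*0.34)) = 222.917 GPa
K/G = 222.917 / 79.8507 = 2.792


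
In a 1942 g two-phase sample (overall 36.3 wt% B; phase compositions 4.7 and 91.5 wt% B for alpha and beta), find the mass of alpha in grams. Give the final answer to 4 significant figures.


f_alpha = (C_beta - C0) / (C_beta - C_alpha)
f_alpha = (91.5 - 36.3) / (91.5 - 4.7) = 0.635945
m_alpha = f_alpha * m_total = 0.635945 * 1942 = 1235 g


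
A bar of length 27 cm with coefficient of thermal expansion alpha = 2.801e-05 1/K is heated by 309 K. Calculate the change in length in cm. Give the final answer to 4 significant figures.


dL = L0 * alpha * dT
dL = 27 * 2.801e-05 * 309
dL = 0.2337 cm


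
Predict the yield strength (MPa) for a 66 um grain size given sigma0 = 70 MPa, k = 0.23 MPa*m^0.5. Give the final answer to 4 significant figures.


sigma_y = sigma0 + k / sqrt(d)
d = 66 um = 6.6e-05 m
sigma_y = 70 + 0.23 / sqrt(6.6e-05)
sigma_y = 98.31 MPa


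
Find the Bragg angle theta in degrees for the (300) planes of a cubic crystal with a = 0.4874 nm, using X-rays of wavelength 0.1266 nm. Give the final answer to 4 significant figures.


d = a / sqrt(h^2+k^2+l^2)
d = 0.4874 / sqrt(9) = 0.162467 nm
lambda = 2*d*sin(theta)  =>  sin(theta) = lambda / (2*d)
sin(theta) = 0.1266 / (2 * 0.162467) = 0.389618
theta = 22.93 deg


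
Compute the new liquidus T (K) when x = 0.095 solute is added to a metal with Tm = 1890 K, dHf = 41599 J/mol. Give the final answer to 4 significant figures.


dT = R*Tm^2*x / dHf
dT = 8.314 * 1890^2 * 0.095 / 41599
dT = 67.8226 K
T_new = 1890 - 67.8226 = 1822 K


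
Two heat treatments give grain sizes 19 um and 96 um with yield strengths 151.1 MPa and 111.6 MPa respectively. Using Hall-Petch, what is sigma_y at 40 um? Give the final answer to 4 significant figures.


sigma_y = sigma0 + k / sqrt(d)
1/sqrt(d1) = 1/sqrt(1.9e-05) = 229.416;  1/sqrt(d2) = 102.062
k = (sigma1 - sigma2) / (1/sqrt(d1) - 1/sqrt(d2)) = (151.1 - 111.6) / (229.416 - 102.062) = 0.31016 MPa*m^0.5
sigma0 = sigma1 - k/sqrt(d1) = 151.1 - 0.31016*229.416 = 79.9444 MPa
sigma_y(d3) = 79.9444 + 0.31016 / sqrt(4e-05) = 129 MPa


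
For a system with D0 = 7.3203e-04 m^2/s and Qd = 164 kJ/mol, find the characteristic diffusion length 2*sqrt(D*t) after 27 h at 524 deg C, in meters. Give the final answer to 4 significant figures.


Step 1: D = D0 * exp(-Qd/(R*T))
T = 797.15 K
D = 7.3203e-04 * exp(-164e3 / (8.314 * 797.15)) = 1.31146e-14 m^2/s
Step 2: L = 2*sqrt(D*t)
t = 27 h = 97200 s
L = 2*sqrt(1.31146e-14 * 97200) = 7.141e-05 m


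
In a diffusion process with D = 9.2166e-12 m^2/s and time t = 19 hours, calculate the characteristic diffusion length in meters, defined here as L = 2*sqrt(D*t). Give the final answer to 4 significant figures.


t = 19 hr = 68400 s
Diffusion length = 2*sqrt(D*t)
= 2*sqrt(9.2166e-12 * 68400)
= 1.588e-03 m


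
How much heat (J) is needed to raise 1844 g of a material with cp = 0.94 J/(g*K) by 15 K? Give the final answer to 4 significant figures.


Q = m * cp * dT
Q = 1844 * 0.94 * 15
Q = 26000 J


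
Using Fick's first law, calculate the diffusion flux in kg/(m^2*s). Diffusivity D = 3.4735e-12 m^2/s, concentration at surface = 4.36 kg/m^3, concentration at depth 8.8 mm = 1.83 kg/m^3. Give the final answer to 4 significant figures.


J = -D * (dC/dx) = D * (C1 - C2) / dx
J = 3.4735e-12 * (4.36 - 1.83) / 8.8e-03
J = 9.986e-10 kg/(m^2*s)


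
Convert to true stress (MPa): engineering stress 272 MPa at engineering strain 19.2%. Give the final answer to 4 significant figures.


sigma_true = sigma_eng * (1 + epsilon_eng)
sigma_true = 272 * (1 + 0.192)
sigma_true = 324.2 MPa


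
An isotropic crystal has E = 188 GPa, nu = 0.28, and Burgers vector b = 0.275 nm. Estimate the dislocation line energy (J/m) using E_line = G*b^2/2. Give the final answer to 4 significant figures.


Step 1: G = E / (2*(1+nu))
G = 188 / (2*(1+0.28)) = 73.4375 GPa = 7.34375e+10 Pa
Step 2: E_line = G*b^2/2
b = 0.275 nm = 2.75e-10 m
E_line = 0.5 * 7.34375e+10 * (2.75e-10)^2 = 2.777e-09 J/m


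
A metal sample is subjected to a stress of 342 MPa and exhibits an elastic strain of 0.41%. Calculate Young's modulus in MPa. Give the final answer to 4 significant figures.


E = sigma / epsilon
epsilon = 0.41% = 4.1e-03
E = 342 / 4.1e-03
E = 83410 MPa


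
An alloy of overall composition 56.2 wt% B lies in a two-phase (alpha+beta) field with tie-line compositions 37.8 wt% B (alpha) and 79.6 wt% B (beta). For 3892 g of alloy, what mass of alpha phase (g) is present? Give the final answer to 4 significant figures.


f_alpha = (C_beta - C0) / (C_beta - C_alpha)
f_alpha = (79.6 - 56.2) / (79.6 - 37.8) = 0.559809
m_alpha = f_alpha * m_total = 0.559809 * 3892 = 2179 g


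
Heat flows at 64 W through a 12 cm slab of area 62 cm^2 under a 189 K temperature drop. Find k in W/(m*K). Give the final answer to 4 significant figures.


k = Q*L / (A*dT)
L = 0.12 m, A = 6.2e-03 m^2
k = 64 * 0.12 / (6.2e-03 * 189)
k = 6.554 W/(m*K)


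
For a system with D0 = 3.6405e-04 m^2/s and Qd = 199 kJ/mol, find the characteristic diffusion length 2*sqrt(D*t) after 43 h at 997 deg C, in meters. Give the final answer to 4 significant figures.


Step 1: D = D0 * exp(-Qd/(R*T))
T = 1270.15 K
D = 3.6405e-04 * exp(-199e3 / (8.314 * 1270.15)) = 2.38251e-12 m^2/s
Step 2: L = 2*sqrt(D*t)
t = 43 h = 154800 s
L = 2*sqrt(2.38251e-12 * 154800) = 1.215e-03 m


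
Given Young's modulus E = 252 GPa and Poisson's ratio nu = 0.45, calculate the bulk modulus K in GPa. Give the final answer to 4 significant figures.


K = E / (3*(1-2*nu))
K = 252 / (3*(1-2*0.45))
K = 840 GPa


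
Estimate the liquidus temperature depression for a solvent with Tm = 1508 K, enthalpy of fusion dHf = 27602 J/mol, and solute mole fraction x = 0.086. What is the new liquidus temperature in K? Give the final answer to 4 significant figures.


dT = R*Tm^2*x / dHf
dT = 8.314 * 1508^2 * 0.086 / 27602
dT = 58.9075 K
T_new = 1508 - 58.9075 = 1449 K


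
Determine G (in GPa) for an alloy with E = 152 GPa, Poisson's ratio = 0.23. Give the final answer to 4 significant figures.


G = E / (2*(1+nu))
G = 152 / (2*(1+0.23))
G = 61.79 GPa


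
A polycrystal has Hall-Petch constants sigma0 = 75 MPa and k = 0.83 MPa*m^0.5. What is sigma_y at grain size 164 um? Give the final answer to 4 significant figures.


sigma_y = sigma0 + k / sqrt(d)
d = 164 um = 1.64e-04 m
sigma_y = 75 + 0.83 / sqrt(1.64e-04)
sigma_y = 139.8 MPa


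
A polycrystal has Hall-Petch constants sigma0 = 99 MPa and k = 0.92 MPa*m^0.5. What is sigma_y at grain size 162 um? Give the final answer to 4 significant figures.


sigma_y = sigma0 + k / sqrt(d)
d = 162 um = 1.62e-04 m
sigma_y = 99 + 0.92 / sqrt(1.62e-04)
sigma_y = 171.3 MPa


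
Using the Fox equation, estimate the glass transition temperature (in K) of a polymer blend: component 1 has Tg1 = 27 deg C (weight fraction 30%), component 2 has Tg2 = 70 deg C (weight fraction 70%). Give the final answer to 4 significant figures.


1/Tg = w1/Tg1 + w2/Tg2 (in Kelvin)
Tg1 = 300.15 K, Tg2 = 343.15 K
1/Tg = 0.3/300.15 + 0.7/343.15
Tg = 329 K


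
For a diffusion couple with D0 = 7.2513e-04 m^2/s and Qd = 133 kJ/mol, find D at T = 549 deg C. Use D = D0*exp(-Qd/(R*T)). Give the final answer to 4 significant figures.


D = D0 * exp(-Qd / (R*T))
T = 822.15 K
D = 7.2513e-04 * exp(-133e3 / (8.314 * 822.15))
D = 2.571e-12 m^2/s


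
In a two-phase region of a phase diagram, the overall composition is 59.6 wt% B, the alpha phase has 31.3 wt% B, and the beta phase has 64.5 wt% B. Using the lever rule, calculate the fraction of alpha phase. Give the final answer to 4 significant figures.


f_alpha = (C_beta - C0) / (C_beta - C_alpha)
f_alpha = (64.5 - 59.6) / (64.5 - 31.3)
f_alpha = 0.1476


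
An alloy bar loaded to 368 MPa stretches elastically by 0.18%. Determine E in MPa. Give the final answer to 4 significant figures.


E = sigma / epsilon
epsilon = 0.18% = 1.8e-03
E = 368 / 1.8e-03
E = 204400 MPa


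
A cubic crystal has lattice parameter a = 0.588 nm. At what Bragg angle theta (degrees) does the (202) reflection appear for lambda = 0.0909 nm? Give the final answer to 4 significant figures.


d = a / sqrt(h^2+k^2+l^2)
d = 0.588 / sqrt(8) = 0.207889 nm
lambda = 2*d*sin(theta)  =>  sin(theta) = lambda / (2*d)
sin(theta) = 0.0909 / (2 * 0.207889) = 0.218626
theta = 12.63 deg


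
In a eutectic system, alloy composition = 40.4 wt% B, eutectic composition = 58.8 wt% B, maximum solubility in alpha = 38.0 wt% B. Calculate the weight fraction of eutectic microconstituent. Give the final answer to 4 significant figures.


f_primary = (C_e - C0) / (C_e - C_alpha_max)
f_primary = (58.8 - 40.4) / (58.8 - 38.0)
f_primary = 0.884615
f_eutectic = 1 - 0.884615 = 0.1154


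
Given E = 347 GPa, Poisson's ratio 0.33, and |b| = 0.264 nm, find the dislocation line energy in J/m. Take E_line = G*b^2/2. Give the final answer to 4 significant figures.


Step 1: G = E / (2*(1+nu))
G = 347 / (2*(1+0.33)) = 130.451 GPa = 1.30451e+11 Pa
Step 2: E_line = G*b^2/2
b = 0.264 nm = 2.64e-10 m
E_line = 0.5 * 1.30451e+11 * (2.64e-10)^2 = 4.546e-09 J/m


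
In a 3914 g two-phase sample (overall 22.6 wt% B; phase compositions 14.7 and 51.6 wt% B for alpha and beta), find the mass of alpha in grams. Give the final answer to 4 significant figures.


f_alpha = (C_beta - C0) / (C_beta - C_alpha)
f_alpha = (51.6 - 22.6) / (51.6 - 14.7) = 0.785908
m_alpha = f_alpha * m_total = 0.785908 * 3914 = 3076 g
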